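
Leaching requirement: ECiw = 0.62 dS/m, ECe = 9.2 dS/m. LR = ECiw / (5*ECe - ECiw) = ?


LR = ECiw / (5*ECe - ECiw)
LR = 0.62 / (5*9.2 - 0.62)
LR = 0.62 / 45.3800

0.0137


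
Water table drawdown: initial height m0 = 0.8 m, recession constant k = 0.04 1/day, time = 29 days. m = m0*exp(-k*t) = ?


m = m0 * exp(-k*t)
m = 0.8 * exp(-0.04 * 29)
m = 0.8 * exp(-1.1600)

0.2508 m


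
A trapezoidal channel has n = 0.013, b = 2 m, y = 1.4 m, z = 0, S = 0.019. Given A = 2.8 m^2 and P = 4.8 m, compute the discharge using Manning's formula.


R = A/P = 2.8/4.8 = 0.583333
Q = (1/0.013) * 2.8 * 0.583333^(2/3) * 0.019^0.5

20.7270 m^3/s


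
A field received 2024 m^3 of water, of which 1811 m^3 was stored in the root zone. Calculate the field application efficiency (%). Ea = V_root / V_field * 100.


Ea = V_root / V_field * 100 = 1811 / 2024 * 100 = 89.4763%

89.4763 %


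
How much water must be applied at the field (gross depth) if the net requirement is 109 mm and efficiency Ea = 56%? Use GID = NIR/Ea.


Ea = 56% = 0.56
GID = NIR / Ea = 109 / 0.56 = 194.6429 mm

194.6429 mm


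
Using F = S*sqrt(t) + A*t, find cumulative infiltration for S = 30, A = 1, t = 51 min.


F = S*sqrt(t) + A*t
F = 30*sqrt(51) + 1*51
F = 30*7.141428 + 51

265.2428 mm


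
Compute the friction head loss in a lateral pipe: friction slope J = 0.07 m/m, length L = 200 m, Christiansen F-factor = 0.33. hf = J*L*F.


hf = J * L * F = 0.07 * 200 * 0.33 = 4.6200 m

4.6200 m


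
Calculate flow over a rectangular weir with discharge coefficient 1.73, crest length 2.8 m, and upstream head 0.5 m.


Q = C * L * H^(3/2) = 1.73 * 2.8 * 0.5^1.5 = 1.73 * 2.8 * 0.353553

1.7126 m^3/s


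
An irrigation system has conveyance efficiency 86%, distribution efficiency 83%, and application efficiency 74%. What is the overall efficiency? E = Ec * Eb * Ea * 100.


Ec = 0.86, Eb = 0.83, Ea = 0.74
E = 0.86 * 0.83 * 0.74 * 100 = 52.8212%

52.8212 %


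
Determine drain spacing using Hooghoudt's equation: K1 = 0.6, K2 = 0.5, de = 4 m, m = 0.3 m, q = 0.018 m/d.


S^2 = 8*K2*de*m/q + 4*K1*m^2/q
S^2 = 8*0.5*4*0.3/0.018 + 4*0.6*0.3^2/0.018
S = sqrt(278.6667)

16.6933 m


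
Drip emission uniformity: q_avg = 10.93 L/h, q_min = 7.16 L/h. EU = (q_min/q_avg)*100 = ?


EU = (q_min/q_avg)*100 = (7.16/10.93)*100 = 65.5078%

65.5078 %


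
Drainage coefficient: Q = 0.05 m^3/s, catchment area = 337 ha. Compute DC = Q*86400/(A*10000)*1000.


DC = Q * 86400 / (A * 10000) * 1000
DC = 0.05 * 86400 / (337 * 10000) * 1000
DC = 4320000.0000 / 3370000

1.2819 mm/day


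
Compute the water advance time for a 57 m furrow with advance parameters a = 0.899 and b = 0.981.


t = (L/a)^(1/b)
t = (57/0.899)^(1/0.981)
t = 63.403782^(1/0.981)

68.7098 min


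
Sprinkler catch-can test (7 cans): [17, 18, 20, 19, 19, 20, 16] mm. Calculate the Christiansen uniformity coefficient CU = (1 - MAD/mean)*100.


mean = 18.428571 mm
MAD = 1.224490 mm
CU = (1 - 1.224490/18.428571)*100

93.3555 %


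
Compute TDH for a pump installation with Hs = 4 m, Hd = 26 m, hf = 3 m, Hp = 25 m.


TDH = Hs + Hd + hf + Hp = 4 + 26 + 3 + 25 = 58

58 m


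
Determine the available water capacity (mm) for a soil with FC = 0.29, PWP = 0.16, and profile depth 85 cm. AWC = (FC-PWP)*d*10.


AWC = (FC - PWP) * d * 10
AWC = (0.29 - 0.16) * 85 * 10
AWC = 0.1300 * 85 * 10

110.5000 mm


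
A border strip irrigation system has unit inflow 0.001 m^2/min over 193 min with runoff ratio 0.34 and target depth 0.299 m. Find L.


L = q*t/((1+r)*Z)
L = 0.001*193/((1+0.34)*0.299)
L = 0.193/0.40066

0.4817 m


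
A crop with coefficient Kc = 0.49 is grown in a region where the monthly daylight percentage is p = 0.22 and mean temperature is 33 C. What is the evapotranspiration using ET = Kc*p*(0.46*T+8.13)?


ET = Kc * p * (0.46*T + 8.13)
ET = 0.49 * 0.22 * (0.46*33 + 8.13)
ET = 0.49 * 0.22 * 23.3100

2.5128 mm/day


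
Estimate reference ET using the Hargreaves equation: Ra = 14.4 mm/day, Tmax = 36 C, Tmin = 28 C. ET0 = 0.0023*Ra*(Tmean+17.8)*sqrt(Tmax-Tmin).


Tmean = (Tmax + Tmin)/2 = (36 + 28)/2 = 32.0
ET0 = 0.0023 * 14.4 * (32.0 + 17.8) * sqrt(36 - 28)
ET0 = 0.0023 * 14.4 * 49.8 * 2.828427

4.6651 mm/day


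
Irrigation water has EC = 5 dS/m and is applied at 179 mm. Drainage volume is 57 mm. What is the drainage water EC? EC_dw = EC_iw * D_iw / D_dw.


EC_dw = EC_iw * D_iw / D_dw
EC_dw = 5 * 179 / 57
EC_dw = 895 / 57

15.7018 dS/m


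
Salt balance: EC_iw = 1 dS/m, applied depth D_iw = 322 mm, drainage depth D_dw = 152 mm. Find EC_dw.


EC_dw = EC_iw * D_iw / D_dw
EC_dw = 1 * 322 / 152
EC_dw = 322 / 152

2.1184 dS/m


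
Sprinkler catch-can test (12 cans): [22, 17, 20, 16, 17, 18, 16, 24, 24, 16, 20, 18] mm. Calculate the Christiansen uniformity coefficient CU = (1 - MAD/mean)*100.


mean = 19.000000 mm
MAD = 2.500000 mm
CU = (1 - 2.500000/19.000000)*100

86.8421 %


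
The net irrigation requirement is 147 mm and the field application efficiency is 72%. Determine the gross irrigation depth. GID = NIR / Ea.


Ea = 72% = 0.72
GID = NIR / Ea = 147 / 0.72 = 204.1667 mm

204.1667 mm


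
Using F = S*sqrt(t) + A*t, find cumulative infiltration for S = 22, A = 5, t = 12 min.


F = S*sqrt(t) + A*t
F = 22*sqrt(12) + 5*12
F = 22*3.464102 + 60

136.2102 mm


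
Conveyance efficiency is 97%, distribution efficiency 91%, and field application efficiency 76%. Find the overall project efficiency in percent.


Ec = 0.97, Eb = 0.91, Ea = 0.76
E = 0.97 * 0.91 * 0.76 * 100 = 67.0852%

67.0852 %


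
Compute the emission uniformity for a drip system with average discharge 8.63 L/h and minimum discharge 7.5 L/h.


EU = (q_min/q_avg)*100 = (7.5/8.63)*100 = 86.9061%

86.9061 %


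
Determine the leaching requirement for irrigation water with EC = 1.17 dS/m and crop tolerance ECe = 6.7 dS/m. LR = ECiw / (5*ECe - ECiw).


LR = ECiw / (5*ECe - ECiw)
LR = 1.17 / (5*6.7 - 1.17)
LR = 1.17 / 32.3300

0.0362


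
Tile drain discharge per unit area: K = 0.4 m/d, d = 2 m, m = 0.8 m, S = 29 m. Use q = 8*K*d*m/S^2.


q = 8*K*d*m/S^2
q = 8*0.4*2*0.8/29^2
q = 5.1200 / 841

0.0061 m/d


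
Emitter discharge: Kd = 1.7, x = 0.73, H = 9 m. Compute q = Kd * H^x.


q = Kd * H^x = 1.7 * 9^0.73 = 1.7 * 4.972755

8.4537 L/h


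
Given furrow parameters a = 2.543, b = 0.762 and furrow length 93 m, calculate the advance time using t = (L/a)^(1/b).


t = (L/a)^(1/b)
t = (93/2.543)^(1/0.762)
t = 36.570979^(1/0.762)

112.5538 min


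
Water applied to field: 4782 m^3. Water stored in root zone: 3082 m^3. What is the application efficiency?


Ea = V_root / V_field * 100 = 3082 / 4782 * 100 = 64.4500%

64.4500 %


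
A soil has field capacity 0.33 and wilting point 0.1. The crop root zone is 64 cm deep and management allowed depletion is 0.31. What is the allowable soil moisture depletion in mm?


SMD = (FC - PWP) * d * MAD * 10
SMD = (0.33 - 0.1) * 64 * 0.31 * 10
SMD = 0.2300 * 64 * 0.31 * 10

45.6320 mm


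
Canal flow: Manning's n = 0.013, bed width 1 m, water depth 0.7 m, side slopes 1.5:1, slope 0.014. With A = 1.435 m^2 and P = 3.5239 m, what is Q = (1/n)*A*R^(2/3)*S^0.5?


R = A/P = 1.435/3.5239 = 0.407219
Q = (1/0.013) * 1.435 * 0.407219^(2/3) * 0.014^0.5

7.1756 m^3/s


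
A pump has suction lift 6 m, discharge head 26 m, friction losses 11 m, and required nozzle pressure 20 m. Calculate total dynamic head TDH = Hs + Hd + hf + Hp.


TDH = Hs + Hd + hf + Hp = 6 + 26 + 11 + 20 = 63

63 m


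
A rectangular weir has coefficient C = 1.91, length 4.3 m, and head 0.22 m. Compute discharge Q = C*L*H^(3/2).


Q = C * L * H^(3/2) = 1.91 * 4.3 * 0.22^1.5 = 1.91 * 4.3 * 0.103189

0.8475 m^3/s


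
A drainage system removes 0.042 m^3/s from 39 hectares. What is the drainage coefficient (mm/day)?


DC = Q * 86400 / (A * 10000) * 1000
DC = 0.042 * 86400 / (39 * 10000) * 1000
DC = 3628800.0000 / 390000

9.3046 mm/day


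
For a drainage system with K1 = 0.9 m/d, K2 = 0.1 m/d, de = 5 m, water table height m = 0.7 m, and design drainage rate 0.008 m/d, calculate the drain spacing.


S^2 = 8*K2*de*m/q + 4*K1*m^2/q
S^2 = 8*0.1*5*0.7/0.008 + 4*0.9*0.7^2/0.008
S = sqrt(570.5000)

23.8851 m


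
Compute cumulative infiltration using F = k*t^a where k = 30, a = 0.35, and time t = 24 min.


F = k * t^a = 30 * 24^0.35
F = 30 * 3.041403

91.2421 mm


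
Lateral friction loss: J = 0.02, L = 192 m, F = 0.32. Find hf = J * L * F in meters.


hf = J * L * F = 0.02 * 192 * 0.32 = 1.2288 m

1.2288 m


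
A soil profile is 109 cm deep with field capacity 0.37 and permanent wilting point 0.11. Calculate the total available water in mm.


AWC = (FC - PWP) * d * 10
AWC = (0.37 - 0.11) * 109 * 10
AWC = 0.2600 * 109 * 10

283.4000 mm


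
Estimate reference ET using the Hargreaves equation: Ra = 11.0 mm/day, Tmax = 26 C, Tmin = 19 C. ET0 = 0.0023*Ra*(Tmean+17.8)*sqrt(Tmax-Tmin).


Tmean = (Tmax + Tmin)/2 = (26 + 19)/2 = 22.5
ET0 = 0.0023 * 11.0 * (22.5 + 17.8) * sqrt(26 - 19)
ET0 = 0.0023 * 11.0 * 40.3 * 2.645751

2.6976 mm/day


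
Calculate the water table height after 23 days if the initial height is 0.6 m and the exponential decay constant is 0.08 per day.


m = m0 * exp(-k*t)
m = 0.6 * exp(-0.08 * 23)
m = 0.6 * exp(-1.8400)

0.0953 m


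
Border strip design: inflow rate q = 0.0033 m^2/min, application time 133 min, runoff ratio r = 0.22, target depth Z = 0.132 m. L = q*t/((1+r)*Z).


L = q*t/((1+r)*Z)
L = 0.0033*133/((1+0.22)*0.132)
L = 0.4389/0.16104

2.7254 m


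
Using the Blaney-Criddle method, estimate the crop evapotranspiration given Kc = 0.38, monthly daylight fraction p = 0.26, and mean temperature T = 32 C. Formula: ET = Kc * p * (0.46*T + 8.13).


ET = Kc * p * (0.46*T + 8.13)
ET = 0.38 * 0.26 * (0.46*32 + 8.13)
ET = 0.38 * 0.26 * 22.8500

2.2576 mm/day


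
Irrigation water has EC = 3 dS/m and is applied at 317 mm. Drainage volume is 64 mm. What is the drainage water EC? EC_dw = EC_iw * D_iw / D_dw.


EC_dw = EC_iw * D_iw / D_dw
EC_dw = 3 * 317 / 64
EC_dw = 951 / 64

14.8594 dS/m


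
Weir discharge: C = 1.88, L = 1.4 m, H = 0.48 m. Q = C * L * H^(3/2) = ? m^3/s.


Q = C * L * H^(3/2) = 1.88 * 1.4 * 0.48^1.5 = 1.88 * 1.4 * 0.332554

0.8753 m^3/s


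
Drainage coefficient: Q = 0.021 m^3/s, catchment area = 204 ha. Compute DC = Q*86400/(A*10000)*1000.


DC = Q * 86400 / (A * 10000) * 1000
DC = 0.021 * 86400 / (204 * 10000) * 1000
DC = 1814400.0000 / 2040000

0.8894 mm/day


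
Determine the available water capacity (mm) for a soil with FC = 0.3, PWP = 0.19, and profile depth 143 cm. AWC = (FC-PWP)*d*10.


AWC = (FC - PWP) * d * 10
AWC = (0.3 - 0.19) * 143 * 10
AWC = 0.1100 * 143 * 10

157.3000 mm


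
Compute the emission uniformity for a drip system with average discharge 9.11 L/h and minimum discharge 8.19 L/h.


EU = (q_min/q_avg)*100 = (8.19/9.11)*100 = 89.9012%

89.9012 %


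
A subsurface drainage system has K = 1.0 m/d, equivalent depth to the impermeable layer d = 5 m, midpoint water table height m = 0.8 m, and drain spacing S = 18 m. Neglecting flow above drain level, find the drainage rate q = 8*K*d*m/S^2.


q = 8*K*d*m/S^2
q = 8*1.0*5*0.8/18^2
q = 32.0000 / 324

0.0988 m/d


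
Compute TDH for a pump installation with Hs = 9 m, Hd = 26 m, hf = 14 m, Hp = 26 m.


TDH = Hs + Hd + hf + Hp = 9 + 26 + 14 + 26 = 75

75 m


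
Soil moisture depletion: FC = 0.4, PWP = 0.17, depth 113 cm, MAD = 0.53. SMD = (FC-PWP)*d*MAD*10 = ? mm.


SMD = (FC - PWP) * d * MAD * 10
SMD = (0.4 - 0.17) * 113 * 0.53 * 10
SMD = 0.2300 * 113 * 0.53 * 10

137.7470 mm


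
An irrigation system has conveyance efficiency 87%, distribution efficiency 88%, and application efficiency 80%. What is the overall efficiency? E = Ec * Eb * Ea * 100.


Ec = 0.87, Eb = 0.88, Ea = 0.8
E = 0.87 * 0.88 * 0.8 * 100 = 61.2480%

61.2480 %


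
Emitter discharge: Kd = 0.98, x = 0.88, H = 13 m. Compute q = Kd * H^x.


q = Kd * H^x = 0.98 * 13^0.88 = 0.98 * 9.555868

9.3648 L/h


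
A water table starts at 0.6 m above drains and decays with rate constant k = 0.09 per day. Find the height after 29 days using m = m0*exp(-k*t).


m = m0 * exp(-k*t)
m = 0.6 * exp(-0.09 * 29)
m = 0.6 * exp(-2.6100)

0.0441 m


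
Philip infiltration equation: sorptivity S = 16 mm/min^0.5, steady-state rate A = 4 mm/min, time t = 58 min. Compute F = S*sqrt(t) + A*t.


F = S*sqrt(t) + A*t
F = 16*sqrt(58) + 4*58
F = 16*7.615773 + 232

353.8524 mm


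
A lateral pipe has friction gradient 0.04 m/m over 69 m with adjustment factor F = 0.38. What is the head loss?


hf = J * L * F = 0.04 * 69 * 0.38 = 1.0488 m

1.0488 m


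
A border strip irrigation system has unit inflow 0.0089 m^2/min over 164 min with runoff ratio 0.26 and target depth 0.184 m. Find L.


L = q*t/((1+r)*Z)
L = 0.0089*164/((1+0.26)*0.184)
L = 1.4596/0.23184

6.2957 m


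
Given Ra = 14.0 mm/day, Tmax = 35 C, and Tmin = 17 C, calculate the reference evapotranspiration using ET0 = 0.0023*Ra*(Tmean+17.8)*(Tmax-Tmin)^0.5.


Tmean = (Tmax + Tmin)/2 = (35 + 17)/2 = 26.0
ET0 = 0.0023 * 14.0 * (26.0 + 17.8) * sqrt(35 - 17)
ET0 = 0.0023 * 14.0 * 43.8 * 4.242641

5.9837 mm/day


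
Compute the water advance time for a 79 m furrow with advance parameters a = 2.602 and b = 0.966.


t = (L/a)^(1/b)
t = (79/2.602)^(1/0.966)
t = 30.361261^(1/0.966)

34.2368 min


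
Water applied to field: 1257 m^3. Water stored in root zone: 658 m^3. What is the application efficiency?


Ea = V_root / V_field * 100 = 658 / 1257 * 100 = 52.3469%

52.3469 %


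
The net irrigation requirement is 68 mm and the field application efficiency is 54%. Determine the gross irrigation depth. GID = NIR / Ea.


Ea = 54% = 0.54
GID = NIR / Ea = 68 / 0.54 = 125.9259 mm

125.9259 mm


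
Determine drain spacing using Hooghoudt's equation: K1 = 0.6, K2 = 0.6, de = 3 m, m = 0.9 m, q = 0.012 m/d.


S^2 = 8*K2*de*m/q + 4*K1*m^2/q
S^2 = 8*0.6*3*0.9/0.012 + 4*0.6*0.9^2/0.012
S = sqrt(1242.0000)

35.2420 m


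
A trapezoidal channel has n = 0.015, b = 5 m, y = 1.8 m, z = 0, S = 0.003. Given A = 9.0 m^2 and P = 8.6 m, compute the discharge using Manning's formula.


R = A/P = 9.0/8.6 = 1.046512
Q = (1/0.015) * 9.0 * 1.046512^(2/3) * 0.003^0.5

33.8746 m^3/s


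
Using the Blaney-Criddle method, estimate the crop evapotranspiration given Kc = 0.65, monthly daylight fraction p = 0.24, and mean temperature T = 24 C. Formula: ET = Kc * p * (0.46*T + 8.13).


ET = Kc * p * (0.46*T + 8.13)
ET = 0.65 * 0.24 * (0.46*24 + 8.13)
ET = 0.65 * 0.24 * 19.1700

2.9905 mm/day


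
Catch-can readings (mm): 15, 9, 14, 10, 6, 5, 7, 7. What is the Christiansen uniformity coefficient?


mean = 9.125000 mm
MAD = 2.906250 mm
CU = (1 - 2.906250/9.125000)*100

68.1507 %


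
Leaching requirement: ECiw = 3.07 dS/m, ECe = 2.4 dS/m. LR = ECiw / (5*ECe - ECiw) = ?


LR = ECiw / (5*ECe - ECiw)
LR = 3.07 / (5*2.4 - 3.07)
LR = 3.07 / 8.9300

0.3438


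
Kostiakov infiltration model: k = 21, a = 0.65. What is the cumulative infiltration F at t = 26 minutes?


F = k * t^a = 21 * 26^0.65
F = 21 * 8.312519

174.5629 mm


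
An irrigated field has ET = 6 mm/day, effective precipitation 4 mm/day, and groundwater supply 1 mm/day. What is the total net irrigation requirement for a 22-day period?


Daily deficit = ET - Pe - GW = 6 - 4 - 1 = 1 mm/day
NIR = 1 * 22 = 22 mm

22.0000 mm


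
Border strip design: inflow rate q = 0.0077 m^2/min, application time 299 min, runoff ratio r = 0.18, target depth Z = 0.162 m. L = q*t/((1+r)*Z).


L = q*t/((1+r)*Z)
L = 0.0077*299/((1+0.18)*0.162)
L = 2.3023/0.19116

12.0438 m


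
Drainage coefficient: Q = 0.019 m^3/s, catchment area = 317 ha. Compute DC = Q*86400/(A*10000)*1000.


DC = Q * 86400 / (A * 10000) * 1000
DC = 0.019 * 86400 / (317 * 10000) * 1000
DC = 1641600.0000 / 3170000

0.5179 mm/day


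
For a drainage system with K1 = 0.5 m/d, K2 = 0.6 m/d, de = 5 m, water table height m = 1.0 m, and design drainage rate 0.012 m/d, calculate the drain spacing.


S^2 = 8*K2*de*m/q + 4*K1*m^2/q
S^2 = 8*0.6*5*1.0/0.012 + 4*0.5*1.0^2/0.012
S = sqrt(2166.6667)

46.5475 m


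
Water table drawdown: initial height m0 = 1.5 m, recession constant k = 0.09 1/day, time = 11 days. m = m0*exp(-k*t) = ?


m = m0 * exp(-k*t)
m = 1.5 * exp(-0.09 * 11)
m = 1.5 * exp(-0.9900)

0.5574 m


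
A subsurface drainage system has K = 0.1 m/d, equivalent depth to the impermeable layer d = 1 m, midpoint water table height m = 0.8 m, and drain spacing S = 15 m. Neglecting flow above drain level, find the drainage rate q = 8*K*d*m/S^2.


q = 8*K*d*m/S^2
q = 8*0.1*1*0.8/15^2
q = 0.6400 / 225

0.0028 m/d


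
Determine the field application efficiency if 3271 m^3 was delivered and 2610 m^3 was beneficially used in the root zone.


Ea = V_root / V_field * 100 = 2610 / 3271 * 100 = 79.7921%

79.7921 %


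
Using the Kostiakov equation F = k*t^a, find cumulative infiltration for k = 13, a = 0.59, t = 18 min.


F = k * t^a = 13 * 18^0.59
F = 13 * 5.503143

71.5409 mm


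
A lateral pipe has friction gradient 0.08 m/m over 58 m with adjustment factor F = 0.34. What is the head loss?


hf = J * L * F = 0.08 * 58 * 0.34 = 1.5776 m

1.5776 m


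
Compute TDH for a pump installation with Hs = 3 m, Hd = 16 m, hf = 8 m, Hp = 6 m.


TDH = Hs + Hd + hf + Hp = 3 + 16 + 8 + 6 = 33

33 m


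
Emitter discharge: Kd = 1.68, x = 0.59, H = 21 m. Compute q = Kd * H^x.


q = Kd * H^x = 1.68 * 21^0.59 = 1.68 * 6.027114

10.1256 L/h


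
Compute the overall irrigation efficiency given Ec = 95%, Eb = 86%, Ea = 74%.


Ec = 0.95, Eb = 0.86, Ea = 0.74
E = 0.95 * 0.86 * 0.74 * 100 = 60.4580%

60.4580 %


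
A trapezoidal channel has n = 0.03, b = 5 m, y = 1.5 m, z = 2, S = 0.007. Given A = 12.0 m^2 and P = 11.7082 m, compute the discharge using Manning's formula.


R = A/P = 12.0/11.7082 = 1.024923
Q = (1/0.03) * 12.0 * 1.024923^(2/3) * 0.007^0.5

34.0202 m^3/s


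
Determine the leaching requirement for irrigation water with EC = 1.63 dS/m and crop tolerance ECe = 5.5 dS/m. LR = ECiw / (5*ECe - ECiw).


LR = ECiw / (5*ECe - ECiw)
LR = 1.63 / (5*5.5 - 1.63)
LR = 1.63 / 25.8700

0.0630


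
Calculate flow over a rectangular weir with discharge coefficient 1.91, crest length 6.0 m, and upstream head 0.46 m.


Q = C * L * H^(3/2) = 1.91 * 6.0 * 0.46^1.5 = 1.91 * 6.0 * 0.311987

3.5754 m^3/s


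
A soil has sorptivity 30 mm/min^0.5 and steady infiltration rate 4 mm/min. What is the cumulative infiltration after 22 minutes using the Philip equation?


F = S*sqrt(t) + A*t
F = 30*sqrt(22) + 4*22
F = 30*4.690416 + 88

228.7125 mm


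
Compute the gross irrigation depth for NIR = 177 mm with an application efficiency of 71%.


Ea = 71% = 0.71
GID = NIR / Ea = 177 / 0.71 = 249.2958 mm

249.2958 mm


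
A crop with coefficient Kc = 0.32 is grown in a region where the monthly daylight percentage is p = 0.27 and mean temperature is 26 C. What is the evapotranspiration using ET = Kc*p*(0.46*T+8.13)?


ET = Kc * p * (0.46*T + 8.13)
ET = 0.32 * 0.27 * (0.46*26 + 8.13)
ET = 0.32 * 0.27 * 20.0900

1.7358 mm/day


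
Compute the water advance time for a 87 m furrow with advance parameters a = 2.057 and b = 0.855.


t = (L/a)^(1/b)
t = (87/2.057)^(1/0.855)
t = 42.294604^(1/0.855)

79.8156 min


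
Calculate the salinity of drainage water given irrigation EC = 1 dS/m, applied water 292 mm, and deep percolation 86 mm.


EC_dw = EC_iw * D_iw / D_dw
EC_dw = 1 * 292 / 86
EC_dw = 292 / 86

3.3953 dS/m


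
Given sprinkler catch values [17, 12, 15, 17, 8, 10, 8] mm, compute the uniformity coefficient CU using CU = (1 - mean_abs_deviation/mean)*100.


mean = 12.428571 mm
MAD = 3.346939 mm
CU = (1 - 3.346939/12.428571)*100

73.0706 %


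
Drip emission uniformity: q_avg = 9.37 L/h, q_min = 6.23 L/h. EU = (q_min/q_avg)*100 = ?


EU = (q_min/q_avg)*100 = (6.23/9.37)*100 = 66.4888%

66.4888 %


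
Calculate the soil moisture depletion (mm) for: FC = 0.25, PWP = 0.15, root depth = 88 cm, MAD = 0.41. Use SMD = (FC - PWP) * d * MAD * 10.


SMD = (FC - PWP) * d * MAD * 10
SMD = (0.25 - 0.15) * 88 * 0.41 * 10
SMD = 0.1000 * 88 * 0.41 * 10

36.0800 mm


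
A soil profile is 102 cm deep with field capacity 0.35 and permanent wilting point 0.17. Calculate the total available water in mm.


AWC = (FC - PWP) * d * 10
AWC = (0.35 - 0.17) * 102 * 10
AWC = 0.1800 * 102 * 10

183.6000 mm


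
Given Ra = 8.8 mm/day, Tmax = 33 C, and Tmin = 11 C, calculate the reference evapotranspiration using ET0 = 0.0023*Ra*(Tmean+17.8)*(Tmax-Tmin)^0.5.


Tmean = (Tmax + Tmin)/2 = (33 + 11)/2 = 22.0
ET0 = 0.0023 * 8.8 * (22.0 + 17.8) * sqrt(33 - 11)
ET0 = 0.0023 * 8.8 * 39.8 * 4.690416

3.7784 mm/day


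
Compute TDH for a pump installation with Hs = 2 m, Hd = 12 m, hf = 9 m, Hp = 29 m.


TDH = Hs + Hd + hf + Hp = 2 + 12 + 9 + 29 = 52

52 m


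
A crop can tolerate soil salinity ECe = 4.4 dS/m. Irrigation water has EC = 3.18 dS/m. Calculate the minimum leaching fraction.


LR = ECiw / (5*ECe - ECiw)
LR = 3.18 / (5*4.4 - 3.18)
LR = 3.18 / 18.8200

0.1690


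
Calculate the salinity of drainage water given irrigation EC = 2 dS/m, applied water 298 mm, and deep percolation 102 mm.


EC_dw = EC_iw * D_iw / D_dw
EC_dw = 2 * 298 / 102
EC_dw = 596 / 102

5.8431 dS/m


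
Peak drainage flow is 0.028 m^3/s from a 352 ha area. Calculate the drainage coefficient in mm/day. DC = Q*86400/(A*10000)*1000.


DC = Q * 86400 / (A * 10000) * 1000
DC = 0.028 * 86400 / (352 * 10000) * 1000
DC = 2419200.0000 / 3520000

0.6873 mm/day


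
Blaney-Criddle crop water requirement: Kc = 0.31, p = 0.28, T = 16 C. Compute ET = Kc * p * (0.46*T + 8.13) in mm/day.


ET = Kc * p * (0.46*T + 8.13)
ET = 0.31 * 0.28 * (0.46*16 + 8.13)
ET = 0.31 * 0.28 * 15.4900

1.3445 mm/day


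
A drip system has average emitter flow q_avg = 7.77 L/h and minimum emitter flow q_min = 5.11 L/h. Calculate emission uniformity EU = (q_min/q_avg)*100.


EU = (q_min/q_avg)*100 = (5.11/7.77)*100 = 65.7658%

65.7658 %


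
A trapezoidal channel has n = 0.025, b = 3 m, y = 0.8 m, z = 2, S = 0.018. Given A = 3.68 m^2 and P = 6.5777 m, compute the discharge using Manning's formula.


R = A/P = 3.68/6.5777 = 0.559466
Q = (1/0.025) * 3.68 * 0.559466^(2/3) * 0.018^0.5

13.4089 m^3/s


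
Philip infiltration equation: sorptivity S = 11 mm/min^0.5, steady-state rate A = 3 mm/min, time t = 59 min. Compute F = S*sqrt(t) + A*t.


F = S*sqrt(t) + A*t
F = 11*sqrt(59) + 3*59
F = 11*7.681146 + 177

261.4926 mm


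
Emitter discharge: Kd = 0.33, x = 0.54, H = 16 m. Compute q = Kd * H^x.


q = Kd * H^x = 0.33 * 16^0.54 = 0.33 * 4.469149

1.4748 L/h


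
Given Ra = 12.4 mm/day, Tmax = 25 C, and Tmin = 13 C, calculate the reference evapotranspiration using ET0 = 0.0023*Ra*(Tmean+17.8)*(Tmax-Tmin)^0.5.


Tmean = (Tmax + Tmin)/2 = (25 + 13)/2 = 19.0
ET0 = 0.0023 * 12.4 * (19.0 + 17.8) * sqrt(25 - 13)
ET0 = 0.0023 * 12.4 * 36.8 * 3.464102

3.6357 mm/day


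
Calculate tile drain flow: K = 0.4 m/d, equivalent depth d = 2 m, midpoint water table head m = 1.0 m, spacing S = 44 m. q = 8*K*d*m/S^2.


q = 8*K*d*m/S^2
q = 8*0.4*2*1.0/44^2
q = 6.4000 / 1936

0.0033 m/d


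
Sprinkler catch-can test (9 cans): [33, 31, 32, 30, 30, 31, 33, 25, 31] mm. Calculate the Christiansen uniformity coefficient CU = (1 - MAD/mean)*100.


mean = 30.666667 mm
MAD = 1.555556 mm
CU = (1 - 1.555556/30.666667)*100

94.9275 %


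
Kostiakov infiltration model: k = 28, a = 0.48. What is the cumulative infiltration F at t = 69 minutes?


F = k * t^a = 28 * 69^0.48
F = 28 * 7.632162

213.7005 mm


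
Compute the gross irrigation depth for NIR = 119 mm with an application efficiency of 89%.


Ea = 89% = 0.89
GID = NIR / Ea = 119 / 0.89 = 133.7079 mm

133.7079 mm


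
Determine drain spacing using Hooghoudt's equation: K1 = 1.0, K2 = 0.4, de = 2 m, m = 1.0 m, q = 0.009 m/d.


S^2 = 8*K2*de*m/q + 4*K1*m^2/q
S^2 = 8*0.4*2*1.0/0.009 + 4*1.0*1.0^2/0.009
S = sqrt(1155.5556)

33.9935 m


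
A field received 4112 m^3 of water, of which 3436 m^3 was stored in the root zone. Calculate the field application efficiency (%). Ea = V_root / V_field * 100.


Ea = V_root / V_field * 100 = 3436 / 4112 * 100 = 83.5603%

83.5603 %


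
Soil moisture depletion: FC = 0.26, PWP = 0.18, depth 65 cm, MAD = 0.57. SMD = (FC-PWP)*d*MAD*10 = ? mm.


SMD = (FC - PWP) * d * MAD * 10
SMD = (0.26 - 0.18) * 65 * 0.57 * 10
SMD = 0.0800 * 65 * 0.57 * 10

29.6400 mm


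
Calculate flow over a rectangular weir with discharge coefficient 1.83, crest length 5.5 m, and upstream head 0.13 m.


Q = C * L * H^(3/2) = 1.83 * 5.5 * 0.13^1.5 = 1.83 * 5.5 * 0.046872

0.4718 m^3/s


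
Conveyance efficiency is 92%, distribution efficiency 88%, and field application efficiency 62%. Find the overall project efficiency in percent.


Ec = 0.92, Eb = 0.88, Ea = 0.62
E = 0.92 * 0.88 * 0.62 * 100 = 50.1952%

50.1952 %


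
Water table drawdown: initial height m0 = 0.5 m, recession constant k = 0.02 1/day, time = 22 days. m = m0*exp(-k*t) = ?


m = m0 * exp(-k*t)
m = 0.5 * exp(-0.02 * 22)
m = 0.5 * exp(-0.4400)

0.3220 m


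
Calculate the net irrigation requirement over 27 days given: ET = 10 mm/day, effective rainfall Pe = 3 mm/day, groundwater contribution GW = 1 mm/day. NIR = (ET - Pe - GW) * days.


Daily deficit = ET - Pe - GW = 10 - 3 - 1 = 6 mm/day
NIR = 6 * 27 = 162 mm

162.0000 mm


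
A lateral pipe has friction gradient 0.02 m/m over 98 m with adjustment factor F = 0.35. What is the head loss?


hf = J * L * F = 0.02 * 98 * 0.35 = 0.6860 m

0.6860 m


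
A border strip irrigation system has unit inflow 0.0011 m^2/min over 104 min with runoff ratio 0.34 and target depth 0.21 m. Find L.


L = q*t/((1+r)*Z)
L = 0.0011*104/((1+0.34)*0.21)
L = 0.1144/0.2814

0.4065 m


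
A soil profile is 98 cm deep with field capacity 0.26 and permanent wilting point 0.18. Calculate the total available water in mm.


AWC = (FC - PWP) * d * 10
AWC = (0.26 - 0.18) * 98 * 10
AWC = 0.0800 * 98 * 10

78.4000 mm


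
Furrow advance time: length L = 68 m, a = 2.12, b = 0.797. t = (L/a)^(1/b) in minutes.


t = (L/a)^(1/b)
t = (68/2.12)^(1/0.797)
t = 32.075472^(1/0.797)

77.5895 min


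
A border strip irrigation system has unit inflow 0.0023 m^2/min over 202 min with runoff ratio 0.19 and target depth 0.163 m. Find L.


L = q*t/((1+r)*Z)
L = 0.0023*202/((1+0.19)*0.163)
L = 0.4646/0.19397

2.3952 m


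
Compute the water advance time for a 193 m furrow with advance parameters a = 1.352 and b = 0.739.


t = (L/a)^(1/b)
t = (193/1.352)^(1/0.739)
t = 142.751479^(1/0.739)

823.2568 min


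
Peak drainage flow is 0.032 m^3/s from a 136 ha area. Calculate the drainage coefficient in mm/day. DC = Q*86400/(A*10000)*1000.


DC = Q * 86400 / (A * 10000) * 1000
DC = 0.032 * 86400 / (136 * 10000) * 1000
DC = 2764800.0000 / 1360000

2.0329 mm/day


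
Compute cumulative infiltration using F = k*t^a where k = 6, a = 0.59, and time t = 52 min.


F = k * t^a = 6 * 52^0.59
F = 6 * 10.290630

61.7438 mm


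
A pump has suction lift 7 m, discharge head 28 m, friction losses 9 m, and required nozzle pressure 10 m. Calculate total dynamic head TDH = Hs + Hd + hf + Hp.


TDH = Hs + Hd + hf + Hp = 7 + 28 + 9 + 10 = 54

54 m


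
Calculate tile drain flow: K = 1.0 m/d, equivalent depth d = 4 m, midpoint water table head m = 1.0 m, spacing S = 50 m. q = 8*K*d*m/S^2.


q = 8*K*d*m/S^2
q = 8*1.0*4*1.0/50^2
q = 32.0000 / 2500

0.0128 m/d


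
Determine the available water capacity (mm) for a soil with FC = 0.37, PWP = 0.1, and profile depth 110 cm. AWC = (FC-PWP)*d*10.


AWC = (FC - PWP) * d * 10
AWC = (0.37 - 0.1) * 110 * 10
AWC = 0.2700 * 110 * 10

297.0000 mm


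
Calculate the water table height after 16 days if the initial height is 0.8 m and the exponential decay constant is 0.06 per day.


m = m0 * exp(-k*t)
m = 0.8 * exp(-0.06 * 16)
m = 0.8 * exp(-0.9600)

0.3063 m


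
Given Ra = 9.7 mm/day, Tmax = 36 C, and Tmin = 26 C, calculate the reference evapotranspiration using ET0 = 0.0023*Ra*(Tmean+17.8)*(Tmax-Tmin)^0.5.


Tmean = (Tmax + Tmin)/2 = (36 + 26)/2 = 31.0
ET0 = 0.0023 * 9.7 * (31.0 + 17.8) * sqrt(36 - 26)
ET0 = 0.0023 * 9.7 * 48.8 * 3.162278

3.4429 mm/day


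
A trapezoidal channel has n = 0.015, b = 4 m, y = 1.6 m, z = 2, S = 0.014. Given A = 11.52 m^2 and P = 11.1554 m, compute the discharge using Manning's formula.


R = A/P = 11.52/11.1554 = 1.032684
Q = (1/0.015) * 11.52 * 1.032684^(2/3) * 0.014^0.5

92.8404 m^3/s


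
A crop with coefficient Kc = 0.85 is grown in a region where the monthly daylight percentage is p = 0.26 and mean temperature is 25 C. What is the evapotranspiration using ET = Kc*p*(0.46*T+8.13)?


ET = Kc * p * (0.46*T + 8.13)
ET = 0.85 * 0.26 * (0.46*25 + 8.13)
ET = 0.85 * 0.26 * 19.6300

4.3382 mm/day


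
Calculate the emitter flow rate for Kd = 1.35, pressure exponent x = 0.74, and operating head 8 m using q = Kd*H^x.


q = Kd * H^x = 1.35 * 8^0.74 = 1.35 * 4.658934

6.2896 L/h


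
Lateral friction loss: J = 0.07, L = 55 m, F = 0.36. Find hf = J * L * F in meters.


hf = J * L * F = 0.07 * 55 * 0.36 = 1.3860 m

1.3860 m


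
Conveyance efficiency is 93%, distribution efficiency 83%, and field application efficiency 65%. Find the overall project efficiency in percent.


Ec = 0.93, Eb = 0.83, Ea = 0.65
E = 0.93 * 0.83 * 0.65 * 100 = 50.1735%

50.1735 %


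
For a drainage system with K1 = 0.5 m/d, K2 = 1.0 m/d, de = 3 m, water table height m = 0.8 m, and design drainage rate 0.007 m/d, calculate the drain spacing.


S^2 = 8*K2*de*m/q + 4*K1*m^2/q
S^2 = 8*1.0*3*0.8/0.007 + 4*0.5*0.8^2/0.007
S = sqrt(2925.7143)

54.0899 m


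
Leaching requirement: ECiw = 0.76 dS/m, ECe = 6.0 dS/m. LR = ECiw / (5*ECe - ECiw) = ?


LR = ECiw / (5*ECe - ECiw)
LR = 0.76 / (5*6.0 - 0.76)
LR = 0.76 / 29.2400

0.0260


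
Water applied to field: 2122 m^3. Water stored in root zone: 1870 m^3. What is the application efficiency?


Ea = V_root / V_field * 100 = 1870 / 2122 * 100 = 88.1244%

88.1244 %


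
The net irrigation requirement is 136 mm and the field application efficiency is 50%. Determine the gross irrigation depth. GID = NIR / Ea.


Ea = 50% = 0.5
GID = NIR / Ea = 136 / 0.5 = 272.0000 mm

272.0000 mm


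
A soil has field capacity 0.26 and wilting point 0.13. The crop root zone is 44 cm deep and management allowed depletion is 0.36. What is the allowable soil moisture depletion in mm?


SMD = (FC - PWP) * d * MAD * 10
SMD = (0.26 - 0.13) * 44 * 0.36 * 10
SMD = 0.1300 * 44 * 0.36 * 10

20.5920 mm


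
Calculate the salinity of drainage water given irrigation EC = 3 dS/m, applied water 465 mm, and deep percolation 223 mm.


EC_dw = EC_iw * D_iw / D_dw
EC_dw = 3 * 465 / 223
EC_dw = 1395 / 223

6.2556 dS/m


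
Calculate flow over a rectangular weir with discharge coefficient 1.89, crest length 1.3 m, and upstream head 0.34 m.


Q = C * L * H^(3/2) = 1.89 * 1.3 * 0.34^1.5 = 1.89 * 1.3 * 0.198252

0.4871 m^3/s


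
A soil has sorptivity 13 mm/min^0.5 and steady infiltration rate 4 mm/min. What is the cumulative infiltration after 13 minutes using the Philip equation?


F = S*sqrt(t) + A*t
F = 13*sqrt(13) + 4*13
F = 13*3.605551 + 52

98.8722 mm


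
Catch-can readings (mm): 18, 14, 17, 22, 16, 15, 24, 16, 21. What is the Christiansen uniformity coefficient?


mean = 18.111111 mm
MAD = 2.814815 mm
CU = (1 - 2.814815/18.111111)*100

84.4581 %


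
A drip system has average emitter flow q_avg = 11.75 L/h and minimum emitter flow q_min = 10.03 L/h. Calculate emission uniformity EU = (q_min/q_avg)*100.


EU = (q_min/q_avg)*100 = (10.03/11.75)*100 = 85.3617%

85.3617 %


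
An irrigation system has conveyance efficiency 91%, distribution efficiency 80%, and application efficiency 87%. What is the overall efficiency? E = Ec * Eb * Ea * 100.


Ec = 0.91, Eb = 0.8, Ea = 0.87
E = 0.91 * 0.8 * 0.87 * 100 = 63.3360%

63.3360 %


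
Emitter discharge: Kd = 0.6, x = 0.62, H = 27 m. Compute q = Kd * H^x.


q = Kd * H^x = 0.6 * 27^0.62 = 0.6 * 7.716947

4.6302 L/h


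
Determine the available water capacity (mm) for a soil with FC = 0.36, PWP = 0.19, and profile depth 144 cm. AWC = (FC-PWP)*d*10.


AWC = (FC - PWP) * d * 10
AWC = (0.36 - 0.19) * 144 * 10
AWC = 0.1700 * 144 * 10

244.8000 mm


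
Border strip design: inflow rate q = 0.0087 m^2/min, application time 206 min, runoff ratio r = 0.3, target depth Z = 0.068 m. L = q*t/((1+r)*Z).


L = q*t/((1+r)*Z)
L = 0.0087*206/((1+0.3)*0.068)
L = 1.7922/0.0884

20.2738 m


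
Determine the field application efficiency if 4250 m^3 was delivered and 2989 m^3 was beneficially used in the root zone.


Ea = V_root / V_field * 100 = 2989 / 4250 * 100 = 70.3294%

70.3294 %


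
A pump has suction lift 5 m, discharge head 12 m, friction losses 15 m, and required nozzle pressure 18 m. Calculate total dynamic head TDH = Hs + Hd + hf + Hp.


TDH = Hs + Hd + hf + Hp = 5 + 12 + 15 + 18 = 50

50 m


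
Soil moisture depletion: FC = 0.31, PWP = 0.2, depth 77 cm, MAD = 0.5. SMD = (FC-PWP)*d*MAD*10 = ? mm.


SMD = (FC - PWP) * d * MAD * 10
SMD = (0.31 - 0.2) * 77 * 0.5 * 10
SMD = 0.1100 * 77 * 0.5 * 10

42.3500 mm


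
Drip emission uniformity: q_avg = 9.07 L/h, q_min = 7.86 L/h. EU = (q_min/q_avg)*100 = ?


EU = (q_min/q_avg)*100 = (7.86/9.07)*100 = 86.6593%

86.6593 %


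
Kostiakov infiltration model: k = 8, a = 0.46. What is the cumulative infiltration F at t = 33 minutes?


F = k * t^a = 8 * 33^0.46
F = 8 * 4.994781

39.9582 mm


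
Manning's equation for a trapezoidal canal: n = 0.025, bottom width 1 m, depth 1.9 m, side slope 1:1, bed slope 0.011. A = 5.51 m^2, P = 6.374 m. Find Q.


R = A/P = 5.51/6.374 = 0.864449
Q = (1/0.025) * 5.51 * 0.864449^(2/3) * 0.011^0.5

20.9766 m^3/s


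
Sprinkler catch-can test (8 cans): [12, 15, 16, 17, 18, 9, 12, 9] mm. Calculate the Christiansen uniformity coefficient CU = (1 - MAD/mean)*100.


mean = 13.500000 mm
MAD = 3.000000 mm
CU = (1 - 3.000000/13.500000)*100

77.7778 %


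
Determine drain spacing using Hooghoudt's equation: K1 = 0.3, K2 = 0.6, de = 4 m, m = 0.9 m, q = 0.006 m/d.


S^2 = 8*K2*de*m/q + 4*K1*m^2/q
S^2 = 8*0.6*4*0.9/0.006 + 4*0.3*0.9^2/0.006
S = sqrt(3042.0000)

55.1543 m


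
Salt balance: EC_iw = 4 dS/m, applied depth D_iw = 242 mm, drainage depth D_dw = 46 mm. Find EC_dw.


EC_dw = EC_iw * D_iw / D_dw
EC_dw = 4 * 242 / 46
EC_dw = 968 / 46

21.0435 dS/m


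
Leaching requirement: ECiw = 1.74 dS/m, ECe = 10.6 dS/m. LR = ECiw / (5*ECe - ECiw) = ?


LR = ECiw / (5*ECe - ECiw)
LR = 1.74 / (5*10.6 - 1.74)
LR = 1.74 / 51.2600

0.0339


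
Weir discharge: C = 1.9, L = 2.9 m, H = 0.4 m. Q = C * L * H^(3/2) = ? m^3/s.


Q = C * L * H^(3/2) = 1.9 * 2.9 * 0.4^1.5 = 1.9 * 2.9 * 0.252982

1.3939 m^3/s


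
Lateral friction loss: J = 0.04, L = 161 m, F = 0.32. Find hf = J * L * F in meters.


hf = J * L * F = 0.04 * 161 * 0.32 = 2.0608 m

2.0608 m


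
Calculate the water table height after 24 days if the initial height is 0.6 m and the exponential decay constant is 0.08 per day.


m = m0 * exp(-k*t)
m = 0.6 * exp(-0.08 * 24)
m = 0.6 * exp(-1.9200)

0.0880 m


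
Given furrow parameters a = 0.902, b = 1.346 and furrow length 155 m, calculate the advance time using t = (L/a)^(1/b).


t = (L/a)^(1/b)
t = (155/0.902)^(1/1.346)
t = 171.840355^(1/1.346)

45.7687 min


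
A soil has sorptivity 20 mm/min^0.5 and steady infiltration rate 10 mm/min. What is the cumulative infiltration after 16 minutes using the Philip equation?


F = S*sqrt(t) + A*t
F = 20*sqrt(16) + 10*16
F = 20*4.000000 + 160

240.0000 mm


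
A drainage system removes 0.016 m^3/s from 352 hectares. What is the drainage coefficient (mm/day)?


DC = Q * 86400 / (A * 10000) * 1000
DC = 0.016 * 86400 / (352 * 10000) * 1000
DC = 1382400.0000 / 3520000

0.3927 mm/day


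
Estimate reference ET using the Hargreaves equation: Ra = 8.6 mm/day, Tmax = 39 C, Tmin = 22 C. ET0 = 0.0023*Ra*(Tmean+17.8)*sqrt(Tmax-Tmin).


Tmean = (Tmax + Tmin)/2 = (39 + 22)/2 = 30.5
ET0 = 0.0023 * 8.6 * (30.5 + 17.8) * sqrt(39 - 22)
ET0 = 0.0023 * 8.6 * 48.3 * 4.123106

3.9391 mm/day


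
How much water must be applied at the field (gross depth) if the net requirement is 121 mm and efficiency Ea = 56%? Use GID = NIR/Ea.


Ea = 56% = 0.56
GID = NIR / Ea = 121 / 0.56 = 216.0714 mm

216.0714 mm


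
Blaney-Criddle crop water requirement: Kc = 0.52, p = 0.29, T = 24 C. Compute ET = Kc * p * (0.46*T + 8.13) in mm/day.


ET = Kc * p * (0.46*T + 8.13)
ET = 0.52 * 0.29 * (0.46*24 + 8.13)
ET = 0.52 * 0.29 * 19.1700

2.8908 mm/day


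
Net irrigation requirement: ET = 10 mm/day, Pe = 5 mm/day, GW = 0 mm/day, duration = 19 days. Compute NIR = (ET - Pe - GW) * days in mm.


Daily deficit = ET - Pe - GW = 10 - 5 - 0 = 5 mm/day
NIR = 5 * 19 = 95 mm

95.0000 mm


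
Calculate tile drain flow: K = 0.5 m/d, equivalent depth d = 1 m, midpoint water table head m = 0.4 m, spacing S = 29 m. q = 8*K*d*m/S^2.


q = 8*K*d*m/S^2
q = 8*0.5*1*0.4/29^2
q = 1.6000 / 841

0.0019 m/d


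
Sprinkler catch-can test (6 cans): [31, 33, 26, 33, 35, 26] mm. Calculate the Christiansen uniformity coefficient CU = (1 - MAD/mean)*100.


mean = 30.666667 mm
MAD = 3.111111 mm
CU = (1 - 3.111111/30.666667)*100

89.8551 %


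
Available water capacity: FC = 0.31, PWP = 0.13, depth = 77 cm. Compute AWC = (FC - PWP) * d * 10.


AWC = (FC - PWP) * d * 10
AWC = (0.31 - 0.13) * 77 * 10
AWC = 0.1800 * 77 * 10

138.6000 mm


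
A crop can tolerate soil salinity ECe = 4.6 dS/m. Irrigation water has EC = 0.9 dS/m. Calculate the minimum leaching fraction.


LR = ECiw / (5*ECe - ECiw)
LR = 0.9 / (5*4.6 - 0.9)
LR = 0.9 / 22.1000

0.0407


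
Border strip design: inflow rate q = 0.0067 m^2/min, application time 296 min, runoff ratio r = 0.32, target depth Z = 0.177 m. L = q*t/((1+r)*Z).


L = q*t/((1+r)*Z)
L = 0.0067*296/((1+0.32)*0.177)
L = 1.9832/0.23364

8.4883 m


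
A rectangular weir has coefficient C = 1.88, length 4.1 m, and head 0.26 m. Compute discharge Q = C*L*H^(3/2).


Q = C * L * H^(3/2) = 1.88 * 4.1 * 0.26^1.5 = 1.88 * 4.1 * 0.132575

1.0219 m^3/s


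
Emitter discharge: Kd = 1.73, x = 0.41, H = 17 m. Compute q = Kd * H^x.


q = Kd * H^x = 1.73 * 17^0.41 = 1.73 * 3.195097

5.5275 L/h


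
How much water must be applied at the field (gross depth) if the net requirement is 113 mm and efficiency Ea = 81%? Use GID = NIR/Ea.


Ea = 81% = 0.81
GID = NIR / Ea = 113 / 0.81 = 139.5062 mm

139.5062 mm


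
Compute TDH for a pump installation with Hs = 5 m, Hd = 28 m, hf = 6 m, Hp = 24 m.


TDH = Hs + Hd + hf + Hp = 5 + 28 + 6 + 24 = 63

63 m


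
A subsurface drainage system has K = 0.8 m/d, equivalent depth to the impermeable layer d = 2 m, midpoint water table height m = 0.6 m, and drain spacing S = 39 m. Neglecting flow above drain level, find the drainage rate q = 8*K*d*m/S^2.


q = 8*K*d*m/S^2
q = 8*0.8*2*0.6/39^2
q = 7.6800 / 1521

0.0050 m/d


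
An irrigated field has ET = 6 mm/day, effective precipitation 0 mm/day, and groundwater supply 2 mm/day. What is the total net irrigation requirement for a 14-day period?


Daily deficit = ET - Pe - GW = 6 - 0 - 2 = 4 mm/day
NIR = 4 * 14 = 56 mm

56.0000 mm


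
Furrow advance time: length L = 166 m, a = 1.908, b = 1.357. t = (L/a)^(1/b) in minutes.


t = (L/a)^(1/b)
t = (166/1.908)^(1/1.357)
t = 87.002096^(1/1.357)

26.8706 min
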